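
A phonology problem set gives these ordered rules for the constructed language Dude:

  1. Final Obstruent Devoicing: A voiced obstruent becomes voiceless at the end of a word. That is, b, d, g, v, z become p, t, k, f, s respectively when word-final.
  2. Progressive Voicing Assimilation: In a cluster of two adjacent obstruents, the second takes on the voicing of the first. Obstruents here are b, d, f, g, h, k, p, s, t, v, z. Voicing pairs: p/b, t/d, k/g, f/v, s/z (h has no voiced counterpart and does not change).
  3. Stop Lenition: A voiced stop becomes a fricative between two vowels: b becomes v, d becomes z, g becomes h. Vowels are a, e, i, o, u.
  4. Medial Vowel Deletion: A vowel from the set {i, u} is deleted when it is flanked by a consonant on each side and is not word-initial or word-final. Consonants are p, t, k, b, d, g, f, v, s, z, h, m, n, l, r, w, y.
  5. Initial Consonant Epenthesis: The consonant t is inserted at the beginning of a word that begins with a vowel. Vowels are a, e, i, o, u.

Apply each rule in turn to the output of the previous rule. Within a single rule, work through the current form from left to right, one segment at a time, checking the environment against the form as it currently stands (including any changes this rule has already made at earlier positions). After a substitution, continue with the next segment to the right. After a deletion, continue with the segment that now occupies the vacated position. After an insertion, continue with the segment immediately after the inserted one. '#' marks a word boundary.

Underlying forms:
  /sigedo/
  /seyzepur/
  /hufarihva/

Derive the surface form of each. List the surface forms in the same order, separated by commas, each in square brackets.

/sigedo/:
  1 Final Obstruent Devoicing: no change — [sigedo]
  2 Progressive Voicing Assimilation: no change — [sigedo]
  3 Stop Lenition: [sigedo] → [sihezo]
  4 Medial Vowel Deletion: [sihezo] → [shezo]
  5 Initial Consonant Epenthesis: no change — [shezo]
/seyzepur/:
  1 Final Obstruent Devoicing: no change — [seyzepur]
  2 Progressive Voicing Assimilation: no change — [seyzepur]
  3 Stop Lenition: no change — [seyzepur]
  4 Medial Vowel Deletion: [seyzepur] → [seyzepr]
  5 Initial Consonant Epenthesis: no change — [seyzepr]
/hufarihva/:
  1 Final Obstruent Devoicing: no change — [hufarihva]
  2 Progressive Voicing Assimilation: [hufarihva] → [hufarihfa]
  3 Stop Lenition: no change — [hufarihfa]
  4 Medial Vowel Deletion: [hufarihfa] → [hfarhfa]
  5 Initial Consonant Epenthesis: no change — [hfarhfa]

[shezo], [seyzepr], [hfarhfa]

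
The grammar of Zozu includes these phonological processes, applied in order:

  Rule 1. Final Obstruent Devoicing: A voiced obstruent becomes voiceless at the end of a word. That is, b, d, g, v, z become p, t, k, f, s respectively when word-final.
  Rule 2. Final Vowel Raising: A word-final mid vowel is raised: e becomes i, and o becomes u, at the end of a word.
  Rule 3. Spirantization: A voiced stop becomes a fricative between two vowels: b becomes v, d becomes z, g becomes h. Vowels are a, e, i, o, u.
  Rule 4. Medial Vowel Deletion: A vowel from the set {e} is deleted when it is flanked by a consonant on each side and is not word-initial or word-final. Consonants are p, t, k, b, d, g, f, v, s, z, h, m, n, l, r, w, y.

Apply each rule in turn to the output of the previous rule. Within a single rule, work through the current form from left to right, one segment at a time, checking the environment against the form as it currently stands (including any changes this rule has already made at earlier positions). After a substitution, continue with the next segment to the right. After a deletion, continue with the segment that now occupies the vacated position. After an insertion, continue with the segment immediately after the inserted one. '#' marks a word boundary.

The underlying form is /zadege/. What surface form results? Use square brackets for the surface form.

Rule 1 Final Obstruent Devoicing: no change — [zadege]
Rule 2 Final Vowel Raising: [zadege] → [zadegi]
Rule 3 Spirantization: [zadegi] → [zazehi]
Rule 4 Medial Vowel Deletion: [zazehi] → [zazhi]

[zazhi]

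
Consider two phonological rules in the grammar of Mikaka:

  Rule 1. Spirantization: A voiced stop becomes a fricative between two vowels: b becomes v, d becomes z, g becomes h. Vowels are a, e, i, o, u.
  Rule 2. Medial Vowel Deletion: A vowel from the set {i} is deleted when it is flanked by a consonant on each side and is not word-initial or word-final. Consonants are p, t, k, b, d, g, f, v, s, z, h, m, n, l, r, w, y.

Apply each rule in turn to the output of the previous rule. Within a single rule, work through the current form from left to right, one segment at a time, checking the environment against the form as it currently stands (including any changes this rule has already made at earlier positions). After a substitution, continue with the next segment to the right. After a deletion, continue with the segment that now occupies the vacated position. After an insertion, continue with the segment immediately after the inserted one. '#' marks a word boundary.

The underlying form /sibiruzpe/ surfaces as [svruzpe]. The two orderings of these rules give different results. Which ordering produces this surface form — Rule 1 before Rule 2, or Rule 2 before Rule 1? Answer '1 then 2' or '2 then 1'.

Order 1 then 2:
  1 Spirantization: [sibiruzpe] → [siviruzpe]
  2 Medial Vowel Deletion: [siviruzpe] → [svruzpe]
  result: [svruzpe]
Order 2 then 1:
  2 Medial Vowel Deletion: [sibiruzpe] → [sbruzpe]
  1 Spirantization: no change — [sbruzpe]
  result: [sbruzpe]

1 then 2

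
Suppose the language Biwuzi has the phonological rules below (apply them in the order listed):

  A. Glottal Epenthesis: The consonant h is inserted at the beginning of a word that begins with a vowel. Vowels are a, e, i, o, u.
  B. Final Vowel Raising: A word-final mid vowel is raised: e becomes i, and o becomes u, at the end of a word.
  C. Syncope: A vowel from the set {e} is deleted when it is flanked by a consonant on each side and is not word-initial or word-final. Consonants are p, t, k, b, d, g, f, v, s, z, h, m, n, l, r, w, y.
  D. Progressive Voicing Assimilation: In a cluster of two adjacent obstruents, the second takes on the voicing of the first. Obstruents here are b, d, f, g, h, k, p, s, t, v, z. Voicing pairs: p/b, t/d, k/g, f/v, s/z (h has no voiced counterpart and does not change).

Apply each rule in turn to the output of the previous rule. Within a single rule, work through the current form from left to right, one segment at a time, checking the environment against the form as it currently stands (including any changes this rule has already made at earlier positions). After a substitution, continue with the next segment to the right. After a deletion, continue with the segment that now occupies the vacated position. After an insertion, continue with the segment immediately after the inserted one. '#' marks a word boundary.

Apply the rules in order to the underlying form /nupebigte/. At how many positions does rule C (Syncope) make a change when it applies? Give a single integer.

1

A Glottal Epenthesis: no change — [nupebigte]
B Final Vowel Raising: [nupebigte] → [nupebigti]
C Syncope: [nupebigti] → [nupbigti]
D Progressive Voicing Assimilation: [nupbigti] → [nuppigdi]
Rule C changed 1 position(s).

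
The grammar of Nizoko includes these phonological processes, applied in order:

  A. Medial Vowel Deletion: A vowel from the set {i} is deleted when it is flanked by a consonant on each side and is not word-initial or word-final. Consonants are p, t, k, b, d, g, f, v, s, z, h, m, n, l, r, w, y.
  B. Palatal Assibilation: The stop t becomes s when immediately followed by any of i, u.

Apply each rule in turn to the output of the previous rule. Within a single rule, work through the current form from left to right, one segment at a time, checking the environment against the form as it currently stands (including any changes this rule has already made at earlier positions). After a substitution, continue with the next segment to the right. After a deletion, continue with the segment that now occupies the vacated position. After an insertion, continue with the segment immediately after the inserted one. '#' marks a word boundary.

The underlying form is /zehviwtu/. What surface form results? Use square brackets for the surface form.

[zehvwsu]

A Medial Vowel Deletion: [zehviwtu] → [zehvwtu]
B Palatal Assibilation: [zehvwtu] → [zehvwsu]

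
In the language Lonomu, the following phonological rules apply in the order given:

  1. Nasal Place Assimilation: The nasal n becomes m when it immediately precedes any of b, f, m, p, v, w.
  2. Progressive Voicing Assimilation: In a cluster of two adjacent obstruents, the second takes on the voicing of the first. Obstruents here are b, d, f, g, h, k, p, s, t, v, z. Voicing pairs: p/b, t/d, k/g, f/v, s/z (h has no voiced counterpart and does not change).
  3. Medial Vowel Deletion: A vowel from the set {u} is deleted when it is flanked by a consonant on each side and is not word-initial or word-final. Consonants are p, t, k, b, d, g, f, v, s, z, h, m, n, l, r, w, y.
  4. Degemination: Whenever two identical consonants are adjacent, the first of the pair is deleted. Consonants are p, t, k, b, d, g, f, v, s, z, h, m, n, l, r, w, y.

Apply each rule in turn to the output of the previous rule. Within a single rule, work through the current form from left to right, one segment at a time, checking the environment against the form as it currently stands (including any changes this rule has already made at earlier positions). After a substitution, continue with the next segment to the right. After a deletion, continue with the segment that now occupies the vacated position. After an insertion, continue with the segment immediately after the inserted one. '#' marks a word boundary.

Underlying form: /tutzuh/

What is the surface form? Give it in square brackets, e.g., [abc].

1 Nasal Place Assimilation: no change — [tutzuh]
2 Progressive Voicing Assimilation: [tutzuh] → [tutsuh]
3 Medial Vowel Deletion: [tutsuh] → [ttsh]
4 Degemination: [ttsh] → [tsh]

[tsh]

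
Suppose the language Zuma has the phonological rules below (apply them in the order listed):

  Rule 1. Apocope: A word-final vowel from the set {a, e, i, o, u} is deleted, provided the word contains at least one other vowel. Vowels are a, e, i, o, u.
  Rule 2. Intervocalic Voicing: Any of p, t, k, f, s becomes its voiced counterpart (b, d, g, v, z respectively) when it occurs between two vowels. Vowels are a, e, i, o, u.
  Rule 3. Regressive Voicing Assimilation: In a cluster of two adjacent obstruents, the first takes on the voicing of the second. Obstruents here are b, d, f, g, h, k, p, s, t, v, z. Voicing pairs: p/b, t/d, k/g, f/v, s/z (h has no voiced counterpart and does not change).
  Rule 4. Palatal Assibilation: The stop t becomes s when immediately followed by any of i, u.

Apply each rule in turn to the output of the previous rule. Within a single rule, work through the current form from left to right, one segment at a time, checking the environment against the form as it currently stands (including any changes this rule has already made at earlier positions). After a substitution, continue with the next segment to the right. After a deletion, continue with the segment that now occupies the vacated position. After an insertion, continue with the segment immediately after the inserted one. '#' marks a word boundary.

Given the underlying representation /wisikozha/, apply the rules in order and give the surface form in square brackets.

Rule 1 Apocope: [wisikozha] → [wisikozh]
Rule 2 Intervocalic Voicing: [wisikozh] → [wizigozh]
Rule 3 Regressive Voicing Assimilation: [wizigozh] → [wizigosh]
Rule 4 Palatal Assibilation: no change — [wizigosh]

[wizigosh]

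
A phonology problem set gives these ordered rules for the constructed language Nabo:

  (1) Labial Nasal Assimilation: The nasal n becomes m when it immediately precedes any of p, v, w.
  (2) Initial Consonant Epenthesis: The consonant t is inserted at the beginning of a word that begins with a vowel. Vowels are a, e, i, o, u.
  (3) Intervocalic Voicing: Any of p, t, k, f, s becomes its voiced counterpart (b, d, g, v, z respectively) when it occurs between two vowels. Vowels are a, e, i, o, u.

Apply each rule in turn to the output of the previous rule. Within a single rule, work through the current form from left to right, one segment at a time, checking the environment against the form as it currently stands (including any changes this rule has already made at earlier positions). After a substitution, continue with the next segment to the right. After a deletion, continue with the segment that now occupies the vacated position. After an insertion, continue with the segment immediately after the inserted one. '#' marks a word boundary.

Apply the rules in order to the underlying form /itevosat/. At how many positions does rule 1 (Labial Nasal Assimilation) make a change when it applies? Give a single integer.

(1) Labial Nasal Assimilation: no change — [itevosat]
(2) Initial Consonant Epenthesis: [itevosat] → [titevosat]
(3) Intervocalic Voicing: [titevosat] → [tidevozat]
Rule 1 changed 0 position(s).

0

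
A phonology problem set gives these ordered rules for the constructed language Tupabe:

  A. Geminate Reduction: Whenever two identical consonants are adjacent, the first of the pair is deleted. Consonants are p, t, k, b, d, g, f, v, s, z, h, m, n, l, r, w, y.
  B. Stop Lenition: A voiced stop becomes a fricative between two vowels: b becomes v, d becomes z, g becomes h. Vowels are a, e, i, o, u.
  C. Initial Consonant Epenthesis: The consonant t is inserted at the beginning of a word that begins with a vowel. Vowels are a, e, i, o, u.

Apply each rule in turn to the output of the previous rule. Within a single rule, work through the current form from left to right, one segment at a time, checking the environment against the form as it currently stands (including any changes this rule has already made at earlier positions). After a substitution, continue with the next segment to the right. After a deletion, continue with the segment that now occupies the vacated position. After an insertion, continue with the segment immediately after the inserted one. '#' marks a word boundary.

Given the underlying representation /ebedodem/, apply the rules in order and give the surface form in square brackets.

A Geminate Reduction: no change — [ebedodem]
B Stop Lenition: [ebedodem] → [evezozem]
C Initial Consonant Epenthesis: [evezozem] → [tevezozem]

[tevezozem]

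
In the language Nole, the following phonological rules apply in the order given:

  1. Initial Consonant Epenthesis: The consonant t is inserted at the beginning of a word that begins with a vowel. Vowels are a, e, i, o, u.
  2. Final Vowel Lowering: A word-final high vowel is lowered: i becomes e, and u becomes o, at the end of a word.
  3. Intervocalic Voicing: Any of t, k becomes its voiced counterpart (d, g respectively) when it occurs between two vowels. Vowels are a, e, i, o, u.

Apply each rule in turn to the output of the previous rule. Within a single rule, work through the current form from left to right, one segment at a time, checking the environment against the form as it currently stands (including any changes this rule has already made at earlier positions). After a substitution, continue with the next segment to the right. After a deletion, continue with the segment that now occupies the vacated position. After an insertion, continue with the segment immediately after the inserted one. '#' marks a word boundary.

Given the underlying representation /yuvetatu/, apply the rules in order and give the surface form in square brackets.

[yuvedado]

1 Initial Consonant Epenthesis: no change — [yuvetatu]
2 Final Vowel Lowering: [yuvetatu] → [yuvetato]
3 Intervocalic Voicing: [yuvetato] → [yuvedado]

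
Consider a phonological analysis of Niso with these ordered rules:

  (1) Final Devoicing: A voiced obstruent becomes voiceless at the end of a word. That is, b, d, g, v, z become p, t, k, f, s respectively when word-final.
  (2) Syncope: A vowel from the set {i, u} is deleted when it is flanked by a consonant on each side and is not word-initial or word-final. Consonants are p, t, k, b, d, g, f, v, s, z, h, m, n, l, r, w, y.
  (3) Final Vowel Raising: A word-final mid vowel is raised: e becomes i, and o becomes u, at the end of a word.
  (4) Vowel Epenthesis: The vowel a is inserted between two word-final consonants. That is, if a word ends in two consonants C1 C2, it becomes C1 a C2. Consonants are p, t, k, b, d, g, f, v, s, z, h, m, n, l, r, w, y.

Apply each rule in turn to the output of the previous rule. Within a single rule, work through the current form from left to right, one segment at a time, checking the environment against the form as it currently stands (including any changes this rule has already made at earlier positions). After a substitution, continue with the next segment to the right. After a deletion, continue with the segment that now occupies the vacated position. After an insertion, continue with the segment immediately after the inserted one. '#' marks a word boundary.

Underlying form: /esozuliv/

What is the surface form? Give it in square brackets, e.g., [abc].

[esozlaf]

(1) Final Devoicing: [esozuliv] → [esozulif]
(2) Syncope: [esozulif] → [esozlf]
(3) Final Vowel Raising: no change — [esozlf]
(4) Vowel Epenthesis: [esozlf] → [esozlaf]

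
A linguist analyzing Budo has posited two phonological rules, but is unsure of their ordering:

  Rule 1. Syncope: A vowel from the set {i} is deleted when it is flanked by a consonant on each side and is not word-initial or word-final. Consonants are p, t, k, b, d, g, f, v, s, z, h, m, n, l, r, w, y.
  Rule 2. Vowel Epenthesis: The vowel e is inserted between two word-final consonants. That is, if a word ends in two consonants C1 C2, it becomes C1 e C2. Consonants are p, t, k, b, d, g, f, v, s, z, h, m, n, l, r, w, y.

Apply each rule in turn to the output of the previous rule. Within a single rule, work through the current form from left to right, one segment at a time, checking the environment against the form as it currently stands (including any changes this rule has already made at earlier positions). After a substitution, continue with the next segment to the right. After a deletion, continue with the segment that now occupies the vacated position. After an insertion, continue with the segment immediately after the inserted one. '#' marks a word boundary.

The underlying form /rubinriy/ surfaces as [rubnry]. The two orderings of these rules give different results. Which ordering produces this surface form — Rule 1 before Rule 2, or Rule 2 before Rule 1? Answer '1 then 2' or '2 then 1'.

Order 1 then 2:
  1 Syncope: [rubinriy] → [rubnry]
  2 Vowel Epenthesis: [rubnry] → [rubnrey]
  result: [rubnrey]
Order 2 then 1:
  2 Vowel Epenthesis: no change — [rubinriy]
  1 Syncope: [rubinriy] → [rubnry]
  result: [rubnry]

2 then 1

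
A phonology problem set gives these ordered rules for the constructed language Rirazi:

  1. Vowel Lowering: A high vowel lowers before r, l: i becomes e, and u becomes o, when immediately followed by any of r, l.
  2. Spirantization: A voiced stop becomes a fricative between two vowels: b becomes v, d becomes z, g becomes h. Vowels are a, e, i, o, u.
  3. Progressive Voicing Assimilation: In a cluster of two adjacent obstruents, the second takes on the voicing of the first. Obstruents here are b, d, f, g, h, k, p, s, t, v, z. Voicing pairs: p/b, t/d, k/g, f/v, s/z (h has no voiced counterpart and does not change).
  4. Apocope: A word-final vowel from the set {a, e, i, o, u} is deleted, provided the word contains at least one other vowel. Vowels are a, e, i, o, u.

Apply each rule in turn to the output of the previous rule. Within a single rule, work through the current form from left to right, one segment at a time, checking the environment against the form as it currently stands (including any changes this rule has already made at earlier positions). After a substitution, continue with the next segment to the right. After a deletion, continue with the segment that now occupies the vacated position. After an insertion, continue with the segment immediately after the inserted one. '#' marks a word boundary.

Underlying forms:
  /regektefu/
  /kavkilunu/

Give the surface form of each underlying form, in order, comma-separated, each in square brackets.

/regektefu/:
  1 Vowel Lowering: no change — [regektefu]
  2 Spirantization: [regektefu] → [rehektefu]
  3 Progressive Voicing Assimilation: no change — [rehektefu]
  4 Apocope: [rehektefu] → [rehektef]
/kavkilunu/:
  1 Vowel Lowering: [kavkilunu] → [kavkelunu]
  2 Spirantization: no change — [kavkelunu]
  3 Progressive Voicing Assimilation: [kavkelunu] → [kavgelunu]
  4 Apocope: [kavgelunu] → [kavgelun]

[rehektef], [kavgelun]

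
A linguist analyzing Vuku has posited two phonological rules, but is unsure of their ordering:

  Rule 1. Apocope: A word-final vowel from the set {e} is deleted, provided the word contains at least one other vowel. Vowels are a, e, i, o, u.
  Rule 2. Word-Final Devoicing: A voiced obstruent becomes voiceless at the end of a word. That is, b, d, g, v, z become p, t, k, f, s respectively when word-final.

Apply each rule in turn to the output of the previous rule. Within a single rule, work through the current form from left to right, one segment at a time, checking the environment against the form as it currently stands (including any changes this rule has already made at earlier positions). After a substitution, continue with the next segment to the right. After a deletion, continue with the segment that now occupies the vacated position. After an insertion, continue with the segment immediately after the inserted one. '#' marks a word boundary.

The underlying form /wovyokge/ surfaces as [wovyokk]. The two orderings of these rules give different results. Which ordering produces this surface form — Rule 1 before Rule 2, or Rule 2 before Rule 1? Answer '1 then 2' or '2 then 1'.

Order 1 then 2:
  1 Apocope: [wovyokge] → [wovyokg]
  2 Word-Final Devoicing: [wovyokg] → [wovyokk]
  result: [wovyokk]
Order 2 then 1:
  2 Word-Final Devoicing: no change — [wovyokge]
  1 Apocope: [wovyokge] → [wovyokg]
  result: [wovyokg]

1 then 2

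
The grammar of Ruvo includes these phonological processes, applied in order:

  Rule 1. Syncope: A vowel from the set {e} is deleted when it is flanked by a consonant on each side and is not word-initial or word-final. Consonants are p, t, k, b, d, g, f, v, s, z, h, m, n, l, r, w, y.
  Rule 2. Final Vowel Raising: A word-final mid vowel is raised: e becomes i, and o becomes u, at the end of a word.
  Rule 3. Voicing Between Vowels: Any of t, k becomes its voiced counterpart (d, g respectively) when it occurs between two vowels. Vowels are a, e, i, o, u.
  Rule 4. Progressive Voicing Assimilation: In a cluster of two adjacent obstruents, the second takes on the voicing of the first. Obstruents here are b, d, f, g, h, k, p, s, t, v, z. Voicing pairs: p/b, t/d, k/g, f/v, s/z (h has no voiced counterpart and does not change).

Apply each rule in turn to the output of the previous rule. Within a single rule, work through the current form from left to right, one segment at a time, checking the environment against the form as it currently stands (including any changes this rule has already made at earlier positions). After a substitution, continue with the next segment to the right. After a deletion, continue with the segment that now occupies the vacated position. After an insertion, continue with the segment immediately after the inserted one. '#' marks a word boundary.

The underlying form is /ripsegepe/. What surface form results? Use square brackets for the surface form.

[ripskpi]

Rule 1 Syncope: [ripsegepe] → [ripsgpe]
Rule 2 Final Vowel Raising: [ripsgpe] → [ripsgpi]
Rule 3 Voicing Between Vowels: no change — [ripsgpi]
Rule 4 Progressive Voicing Assimilation: [ripsgpi] → [ripskpi]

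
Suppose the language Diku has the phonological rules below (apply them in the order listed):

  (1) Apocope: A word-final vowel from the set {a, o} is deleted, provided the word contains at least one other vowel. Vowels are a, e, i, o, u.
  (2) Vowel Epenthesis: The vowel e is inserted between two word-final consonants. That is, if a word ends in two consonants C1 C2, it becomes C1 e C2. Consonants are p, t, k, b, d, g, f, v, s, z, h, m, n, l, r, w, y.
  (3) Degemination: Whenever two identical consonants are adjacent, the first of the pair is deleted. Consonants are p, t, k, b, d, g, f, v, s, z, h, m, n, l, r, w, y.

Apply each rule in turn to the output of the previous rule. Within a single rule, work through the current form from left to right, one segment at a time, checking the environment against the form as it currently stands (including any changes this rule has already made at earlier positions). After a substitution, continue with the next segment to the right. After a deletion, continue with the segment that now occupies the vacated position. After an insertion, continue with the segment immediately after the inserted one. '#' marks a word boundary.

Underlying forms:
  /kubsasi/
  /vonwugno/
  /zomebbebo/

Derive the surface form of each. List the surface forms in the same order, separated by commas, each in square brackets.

/kubsasi/:
  (1) Apocope: no change — [kubsasi]
  (2) Vowel Epenthesis: no change — [kubsasi]
  (3) Degemination: no change — [kubsasi]
/vonwugno/:
  (1) Apocope: [vonwugno] → [vonwugn]
  (2) Vowel Epenthesis: [vonwugn] → [vonwugen]
  (3) Degemination: no change — [vonwugen]
/zomebbebo/:
  (1) Apocope: [zomebbebo] → [zomebbeb]
  (2) Vowel Epenthesis: no change — [zomebbeb]
  (3) Degemination: [zomebbeb] → [zomebeb]

[kubsasi], [vonwugen], [zomebeb]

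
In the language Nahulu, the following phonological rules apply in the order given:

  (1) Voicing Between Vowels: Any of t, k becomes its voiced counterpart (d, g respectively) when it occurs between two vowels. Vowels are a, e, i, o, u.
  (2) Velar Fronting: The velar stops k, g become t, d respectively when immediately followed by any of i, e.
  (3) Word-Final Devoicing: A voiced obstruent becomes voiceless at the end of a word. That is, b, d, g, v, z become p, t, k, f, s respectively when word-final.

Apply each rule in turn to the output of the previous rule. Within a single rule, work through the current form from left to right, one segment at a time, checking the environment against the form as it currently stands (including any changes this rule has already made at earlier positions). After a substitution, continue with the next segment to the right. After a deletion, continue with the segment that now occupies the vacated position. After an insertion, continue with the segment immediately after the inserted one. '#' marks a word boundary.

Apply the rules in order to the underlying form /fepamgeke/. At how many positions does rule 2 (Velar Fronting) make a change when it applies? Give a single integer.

2

(1) Voicing Between Vowels: [fepamgeke] → [fepamgege]
(2) Velar Fronting: [fepamgege] → [fepamdede]
(3) Word-Final Devoicing: no change — [fepamdede]
Rule 2 changed 2 position(s).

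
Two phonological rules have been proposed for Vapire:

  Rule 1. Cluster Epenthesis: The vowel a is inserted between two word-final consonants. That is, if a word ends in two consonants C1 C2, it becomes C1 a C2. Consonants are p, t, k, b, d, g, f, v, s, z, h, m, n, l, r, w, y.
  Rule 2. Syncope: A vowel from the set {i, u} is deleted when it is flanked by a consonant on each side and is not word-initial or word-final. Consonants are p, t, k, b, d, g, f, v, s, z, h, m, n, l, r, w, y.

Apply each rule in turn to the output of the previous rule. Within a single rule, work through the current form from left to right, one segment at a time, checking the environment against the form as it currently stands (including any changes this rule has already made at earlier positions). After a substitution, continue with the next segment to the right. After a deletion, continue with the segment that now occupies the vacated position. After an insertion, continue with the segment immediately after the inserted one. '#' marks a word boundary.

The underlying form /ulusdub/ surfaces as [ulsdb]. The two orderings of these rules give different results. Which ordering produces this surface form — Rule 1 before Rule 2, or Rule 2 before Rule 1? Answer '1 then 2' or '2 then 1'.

1 then 2

Order 1 then 2:
  1 Cluster Epenthesis: no change — [ulusdub]
  2 Syncope: [ulusdub] → [ulsdb]
  result: [ulsdb]
Order 2 then 1:
  2 Syncope: [ulusdub] → [ulsdb]
  1 Cluster Epenthesis: [ulsdb] → [ulsdab]
  result: [ulsdab]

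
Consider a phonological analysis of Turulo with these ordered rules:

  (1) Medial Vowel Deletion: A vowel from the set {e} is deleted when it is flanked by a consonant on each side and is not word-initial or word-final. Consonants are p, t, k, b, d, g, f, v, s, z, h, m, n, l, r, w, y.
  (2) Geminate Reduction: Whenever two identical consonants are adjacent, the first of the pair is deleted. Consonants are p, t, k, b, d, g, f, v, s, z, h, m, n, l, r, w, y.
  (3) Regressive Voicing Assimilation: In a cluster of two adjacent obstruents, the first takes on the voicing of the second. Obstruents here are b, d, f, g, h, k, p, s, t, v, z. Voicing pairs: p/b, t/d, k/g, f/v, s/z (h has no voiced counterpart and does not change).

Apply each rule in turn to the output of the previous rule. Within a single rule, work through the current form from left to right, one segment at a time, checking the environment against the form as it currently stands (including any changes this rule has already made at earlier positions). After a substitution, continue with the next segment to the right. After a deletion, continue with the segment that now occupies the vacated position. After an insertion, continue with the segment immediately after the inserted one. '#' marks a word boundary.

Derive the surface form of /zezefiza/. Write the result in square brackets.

(1) Medial Vowel Deletion: [zezefiza] → [zzfiza]
(2) Geminate Reduction: [zzfiza] → [zfiza]
(3) Regressive Voicing Assimilation: [zfiza] → [sfiza]

[sfiza]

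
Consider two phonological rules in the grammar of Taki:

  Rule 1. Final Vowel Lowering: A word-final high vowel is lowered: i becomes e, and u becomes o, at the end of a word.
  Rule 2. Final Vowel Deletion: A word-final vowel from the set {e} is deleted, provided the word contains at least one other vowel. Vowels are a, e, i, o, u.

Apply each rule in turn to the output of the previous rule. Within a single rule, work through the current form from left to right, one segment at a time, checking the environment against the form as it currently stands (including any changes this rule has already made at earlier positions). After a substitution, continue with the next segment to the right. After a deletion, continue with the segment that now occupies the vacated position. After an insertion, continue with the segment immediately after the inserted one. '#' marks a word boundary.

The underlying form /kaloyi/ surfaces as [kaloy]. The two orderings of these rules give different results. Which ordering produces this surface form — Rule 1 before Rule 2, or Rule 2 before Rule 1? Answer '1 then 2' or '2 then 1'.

1 then 2

Order 1 then 2:
  1 Final Vowel Lowering: [kaloyi] → [kaloye]
  2 Final Vowel Deletion: [kaloye] → [kaloy]
  result: [kaloy]
Order 2 then 1:
  2 Final Vowel Deletion: no change — [kaloyi]
  1 Final Vowel Lowering: [kaloyi] → [kaloye]
  result: [kaloye]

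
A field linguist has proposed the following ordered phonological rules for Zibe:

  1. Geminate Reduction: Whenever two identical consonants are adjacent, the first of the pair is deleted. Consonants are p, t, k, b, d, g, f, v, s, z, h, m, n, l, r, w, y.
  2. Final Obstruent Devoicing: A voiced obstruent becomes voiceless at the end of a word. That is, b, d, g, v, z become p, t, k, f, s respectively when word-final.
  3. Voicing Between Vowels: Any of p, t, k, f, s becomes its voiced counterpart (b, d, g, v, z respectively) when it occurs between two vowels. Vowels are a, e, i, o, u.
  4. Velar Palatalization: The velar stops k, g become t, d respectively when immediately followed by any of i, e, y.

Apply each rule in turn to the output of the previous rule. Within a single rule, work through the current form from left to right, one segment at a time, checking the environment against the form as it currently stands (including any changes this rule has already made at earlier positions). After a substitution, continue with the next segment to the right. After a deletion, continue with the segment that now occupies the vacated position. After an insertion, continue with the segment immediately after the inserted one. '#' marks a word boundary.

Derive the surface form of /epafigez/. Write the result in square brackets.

[ebavides]

1 Geminate Reduction: no change — [epafigez]
2 Final Obstruent Devoicing: [epafigez] → [epafiges]
3 Voicing Between Vowels: [epafiges] → [ebaviges]
4 Velar Palatalization: [ebaviges] → [ebavides]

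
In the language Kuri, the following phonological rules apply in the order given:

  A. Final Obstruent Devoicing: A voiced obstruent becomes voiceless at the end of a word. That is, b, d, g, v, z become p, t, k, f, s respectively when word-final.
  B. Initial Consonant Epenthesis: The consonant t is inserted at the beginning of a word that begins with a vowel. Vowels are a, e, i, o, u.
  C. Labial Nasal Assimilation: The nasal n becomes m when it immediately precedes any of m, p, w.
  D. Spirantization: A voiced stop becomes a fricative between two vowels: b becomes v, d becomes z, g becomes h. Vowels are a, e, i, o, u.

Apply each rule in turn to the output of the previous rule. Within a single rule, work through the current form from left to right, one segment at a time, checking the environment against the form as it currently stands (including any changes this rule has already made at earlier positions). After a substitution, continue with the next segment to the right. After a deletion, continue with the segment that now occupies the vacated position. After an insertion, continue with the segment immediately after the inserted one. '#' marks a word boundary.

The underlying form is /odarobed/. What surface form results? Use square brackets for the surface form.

A Final Obstruent Devoicing: [odarobed] → [odarobet]
B Initial Consonant Epenthesis: [odarobet] → [todarobet]
C Labial Nasal Assimilation: no change — [todarobet]
D Spirantization: [todarobet] → [tozarovet]

[tozarovet]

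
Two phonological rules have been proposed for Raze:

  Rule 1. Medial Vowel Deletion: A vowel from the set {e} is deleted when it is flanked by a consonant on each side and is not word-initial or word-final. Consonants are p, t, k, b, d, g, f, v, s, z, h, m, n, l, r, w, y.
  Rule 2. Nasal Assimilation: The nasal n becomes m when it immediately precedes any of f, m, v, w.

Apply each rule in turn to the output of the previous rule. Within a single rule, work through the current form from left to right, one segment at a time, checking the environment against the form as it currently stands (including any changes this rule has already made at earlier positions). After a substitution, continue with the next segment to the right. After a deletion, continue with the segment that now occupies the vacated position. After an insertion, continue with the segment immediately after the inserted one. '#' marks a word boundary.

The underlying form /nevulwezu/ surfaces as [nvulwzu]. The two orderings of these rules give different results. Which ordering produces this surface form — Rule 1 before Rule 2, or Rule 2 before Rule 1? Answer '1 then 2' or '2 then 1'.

2 then 1

Order 1 then 2:
  1 Medial Vowel Deletion: [nevulwezu] → [nvulwzu]
  2 Nasal Assimilation: [nvulwzu] → [mvulwzu]
  result: [mvulwzu]
Order 2 then 1:
  2 Nasal Assimilation: no change — [nevulwezu]
  1 Medial Vowel Deletion: [nevulwezu] → [nvulwzu]
  result: [nvulwzu]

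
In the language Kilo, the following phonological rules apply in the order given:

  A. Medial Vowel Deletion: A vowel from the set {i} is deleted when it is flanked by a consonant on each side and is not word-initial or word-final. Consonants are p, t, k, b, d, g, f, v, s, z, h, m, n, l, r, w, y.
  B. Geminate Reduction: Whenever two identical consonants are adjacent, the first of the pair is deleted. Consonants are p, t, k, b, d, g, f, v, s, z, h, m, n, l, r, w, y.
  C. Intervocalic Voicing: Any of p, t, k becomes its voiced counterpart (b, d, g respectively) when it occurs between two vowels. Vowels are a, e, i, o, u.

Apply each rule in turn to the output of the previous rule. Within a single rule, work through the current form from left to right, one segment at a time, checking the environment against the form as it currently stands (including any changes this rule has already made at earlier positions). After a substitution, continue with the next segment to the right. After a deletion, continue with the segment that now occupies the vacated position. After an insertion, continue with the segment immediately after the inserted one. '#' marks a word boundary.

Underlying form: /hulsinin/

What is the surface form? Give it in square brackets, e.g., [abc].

[hulsn]

A Medial Vowel Deletion: [hulsinin] → [hulsnn]
B Geminate Reduction: [hulsnn] → [hulsn]
C Intervocalic Voicing: no change — [hulsn]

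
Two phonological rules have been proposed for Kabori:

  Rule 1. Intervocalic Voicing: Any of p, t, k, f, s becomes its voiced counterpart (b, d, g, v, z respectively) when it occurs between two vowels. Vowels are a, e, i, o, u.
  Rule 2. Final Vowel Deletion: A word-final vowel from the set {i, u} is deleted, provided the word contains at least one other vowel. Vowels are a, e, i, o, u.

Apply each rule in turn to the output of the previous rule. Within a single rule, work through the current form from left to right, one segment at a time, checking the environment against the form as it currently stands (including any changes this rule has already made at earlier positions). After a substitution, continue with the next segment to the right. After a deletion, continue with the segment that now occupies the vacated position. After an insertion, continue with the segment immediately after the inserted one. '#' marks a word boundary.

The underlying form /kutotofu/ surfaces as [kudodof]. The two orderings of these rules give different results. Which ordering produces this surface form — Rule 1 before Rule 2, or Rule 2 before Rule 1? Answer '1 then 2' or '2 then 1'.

2 then 1

Order 1 then 2:
  1 Intervocalic Voicing: [kutotofu] → [kudodovu]
  2 Final Vowel Deletion: [kudodovu] → [kudodov]
  result: [kudodov]
Order 2 then 1:
  2 Final Vowel Deletion: [kutotofu] → [kutotof]
  1 Intervocalic Voicing: [kutotof] → [kudodof]
  result: [kudodof]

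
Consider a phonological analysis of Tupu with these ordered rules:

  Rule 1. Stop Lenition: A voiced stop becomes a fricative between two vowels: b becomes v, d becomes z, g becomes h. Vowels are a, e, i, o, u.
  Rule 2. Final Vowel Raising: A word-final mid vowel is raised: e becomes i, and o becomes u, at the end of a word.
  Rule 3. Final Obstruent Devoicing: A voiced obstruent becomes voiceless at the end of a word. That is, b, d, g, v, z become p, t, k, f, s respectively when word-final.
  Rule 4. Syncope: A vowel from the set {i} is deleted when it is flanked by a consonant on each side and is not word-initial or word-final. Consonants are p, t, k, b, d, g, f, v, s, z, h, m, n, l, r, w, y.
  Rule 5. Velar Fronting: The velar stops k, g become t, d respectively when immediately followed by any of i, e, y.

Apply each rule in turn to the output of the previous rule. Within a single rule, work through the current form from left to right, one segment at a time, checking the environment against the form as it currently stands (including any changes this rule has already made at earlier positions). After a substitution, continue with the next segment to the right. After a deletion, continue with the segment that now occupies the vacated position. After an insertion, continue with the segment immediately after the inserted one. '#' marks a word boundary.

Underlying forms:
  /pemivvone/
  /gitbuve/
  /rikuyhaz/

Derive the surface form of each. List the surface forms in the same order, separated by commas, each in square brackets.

/pemivvone/:
  Rule 1 Stop Lenition: no change — [pemivvone]
  Rule 2 Final Vowel Raising: [pemivvone] → [pemivvoni]
  Rule 3 Final Obstruent Devoicing: no change — [pemivvoni]
  Rule 4 Syncope: [pemivvoni] → [pemvvoni]
  Rule 5 Velar Fronting: no change — [pemvvoni]
/gitbuve/:
  Rule 1 Stop Lenition: no change — [gitbuve]
  Rule 2 Final Vowel Raising: [gitbuve] → [gitbuvi]
  Rule 3 Final Obstruent Devoicing: no change — [gitbuvi]
  Rule 4 Syncope: [gitbuvi] → [gtbuvi]
  Rule 5 Velar Fronting: no change — [gtbuvi]
/rikuyhaz/:
  Rule 1 Stop Lenition: no change — [rikuyhaz]
  Rule 2 Final Vowel Raising: no change — [rikuyhaz]
  Rule 3 Final Obstruent Devoicing: [rikuyhaz] → [rikuyhas]
  Rule 4 Syncope: [rikuyhas] → [rkuyhas]
  Rule 5 Velar Fronting: no change — [rkuyhas]

[pemvvoni], [gtbuvi], [rkuyhas]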